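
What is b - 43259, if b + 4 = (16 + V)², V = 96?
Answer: -30719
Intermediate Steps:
b = 12540 (b = -4 + (16 + 96)² = -4 + 112² = -4 + 12544 = 12540)
b - 43259 = 12540 - 43259 = -30719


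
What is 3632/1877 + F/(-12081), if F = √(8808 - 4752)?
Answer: 3632/1877 - 26*√6/12081 ≈ 1.9297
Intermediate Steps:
F = 26*√6 (F = √4056 = 26*√6 ≈ 63.687)
3632/1877 + F/(-12081) = 3632/1877 + (26*√6)/(-12081) = 3632*(1/1877) + (26*√6)*(-1/12081) = 3632/1877 - 26*√6/12081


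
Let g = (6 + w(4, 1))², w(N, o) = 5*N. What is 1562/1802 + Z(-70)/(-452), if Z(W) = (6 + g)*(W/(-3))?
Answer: -10488676/305439 ≈ -34.340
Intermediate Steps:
g = 676 (g = (6 + 5*4)² = (6 + 20)² = 26² = 676)
Z(W) = -682*W/3 (Z(W) = (6 + 676)*(W/(-3)) = 682*(W*(-⅓)) = 682*(-W/3) = -682*W/3)
1562/1802 + Z(-70)/(-452) = 1562/1802 - 682/3*(-70)/(-452) = 1562*(1/1802) + (47740/3)*(-1/452) = 781/901 - 11935/339 = -10488676/305439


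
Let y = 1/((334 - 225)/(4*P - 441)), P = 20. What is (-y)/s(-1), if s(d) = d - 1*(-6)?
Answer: 361/545 ≈ 0.66238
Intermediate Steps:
s(d) = 6 + d (s(d) = d + 6 = 6 + d)
y = -361/109 (y = 1/((334 - 225)/(4*20 - 441)) = 1/(109/(80 - 441)) = 1/(109/(-361)) = 1/(109*(-1/361)) = 1/(-109/361) = -361/109 ≈ -3.3119)
(-y)/s(-1) = (-1*(-361/109))/(6 - 1) = (361/109)/5 = (361/109)*(1/5) = 361/545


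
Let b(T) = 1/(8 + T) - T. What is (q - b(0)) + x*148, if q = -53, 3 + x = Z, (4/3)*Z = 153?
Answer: 131887/8 ≈ 16486.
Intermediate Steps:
Z = 459/4 (Z = (¾)*153 = 459/4 ≈ 114.75)
x = 447/4 (x = -3 + 459/4 = 447/4 ≈ 111.75)
(q - b(0)) + x*148 = (-53 - (1 - 1*0² - 8*0)/(8 + 0)) + (447/4)*148 = (-53 - (1 - 1*0 + 0)/8) + 16539 = (-53 - (1 + 0 + 0)/8) + 16539 = (-53 - 1/8) + 16539 = (-53 - 1*⅛) + 16539 = (-53 - ⅛) + 16539 = -425/8 + 16539 = 131887/8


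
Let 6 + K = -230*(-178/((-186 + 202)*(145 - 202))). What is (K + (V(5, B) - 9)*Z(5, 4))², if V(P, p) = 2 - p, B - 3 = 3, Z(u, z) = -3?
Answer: 7349521/51984 ≈ 141.38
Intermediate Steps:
B = 6 (B = 3 + 3 = 6)
K = -11603/228 (K = -6 - 230*(-178/((-186 + 202)*(145 - 202))) = -6 - 230/((16*(-57))*(-1/178)) = -6 - 230/((-912*(-1/178))) = -6 - 230/456/89 = -6 - 230*89/456 = -6 - 10235/228 = -11603/228 ≈ -50.890)
(K + (V(5, B) - 9)*Z(5, 4))² = (-11603/228 + ((2 - 1*6) - 9)*(-3))² = (-11603/228 + ((2 - 6) - 9)*(-3))² = (-11603/228 + (-4 - 9)*(-3))² = (-11603/228 - 13*(-3))² = (-11603/228 + 39)² = (-2711/228)² = 7349521/51984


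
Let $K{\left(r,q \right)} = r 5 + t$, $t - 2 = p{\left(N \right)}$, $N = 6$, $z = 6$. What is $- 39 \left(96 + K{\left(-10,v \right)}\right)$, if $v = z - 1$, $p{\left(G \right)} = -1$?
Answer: $-1833$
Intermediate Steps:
$t = 1$ ($t = 2 - 1 = 1$)
$v = 5$ ($v = 6 - 1 = 5$)
$K{\left(r,q \right)} = 1 + 5 r$ ($K{\left(r,q \right)} = r 5 + 1 = 5 r + 1 = 1 + 5 r$)
$- 39 \left(96 + K{\left(-10,v \right)}\right) = - 39 \left(96 + \left(1 + 5 \left(-10\right)\right)\right) = - 39 \left(96 + \left(1 - 50\right)\right) = - 39 \left(96 - 49\right) = \left(-39\right) 47 = -1833$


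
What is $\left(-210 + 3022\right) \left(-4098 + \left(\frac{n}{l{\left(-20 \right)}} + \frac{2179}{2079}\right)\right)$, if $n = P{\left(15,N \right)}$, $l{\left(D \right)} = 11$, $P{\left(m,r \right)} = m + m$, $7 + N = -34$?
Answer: $- \frac{23935443116}{2079} \approx -1.1513 \cdot 10^{7}$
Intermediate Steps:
$N = -41$ ($N = -7 - 34 = -41$)
$P{\left(m,r \right)} = 2 m$
$n = 30$ ($n = 2 \cdot 15 = 30$)
$\left(-210 + 3022\right) \left(-4098 + \left(\frac{n}{l{\left(-20 \right)}} + \frac{2179}{2079}\right)\right) = \left(-210 + 3022\right) \left(-4098 + \left(\frac{30}{11} + \frac{2179}{2079}\right)\right) = 2812 \left(-4098 + \left(30 \cdot \frac{1}{11} + 2179 \cdot \frac{1}{2079}\right)\right) = 2812 \left(-4098 + \left(\frac{30}{11} + \frac{2179}{2079}\right)\right) = 2812 \left(-4098 + \frac{7849}{2079}\right) = 2812 \left(- \frac{8511893}{2079}\right) = - \frac{23935443116}{2079}$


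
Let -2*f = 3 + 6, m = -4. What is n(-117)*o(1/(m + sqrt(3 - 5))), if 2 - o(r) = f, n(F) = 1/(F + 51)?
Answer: -13/132 ≈ -0.098485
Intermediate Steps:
n(F) = 1/(51 + F)
f = -9/2 (f = -(3 + 6)/2 = -1/2*9 = -9/2 ≈ -4.5000)
o(r) = 13/2 (o(r) = 2 - 1*(-9/2) = 2 + 9/2 = 13/2)
n(-117)*o(1/(m + sqrt(3 - 5))) = (13/2)/(51 - 117) = (13/2)/(-66) = -1/66*13/2 = -13/132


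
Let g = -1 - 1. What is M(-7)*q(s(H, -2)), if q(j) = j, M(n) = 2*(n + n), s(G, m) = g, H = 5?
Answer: 56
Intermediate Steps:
g = -2
s(G, m) = -2
M(n) = 4*n (M(n) = 2*(2*n) = 4*n)
M(-7)*q(s(H, -2)) = (4*(-7))*(-2) = -28*(-2) = 56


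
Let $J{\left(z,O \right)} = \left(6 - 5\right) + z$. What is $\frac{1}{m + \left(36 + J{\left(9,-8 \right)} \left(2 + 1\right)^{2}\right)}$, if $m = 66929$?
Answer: $\frac{1}{67055} \approx 1.4913 \cdot 10^{-5}$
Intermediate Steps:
$J{\left(z,O \right)} = 1 + z$
$\frac{1}{m + \left(36 + J{\left(9,-8 \right)} \left(2 + 1\right)^{2}\right)} = \frac{1}{66929 + \left(36 + \left(1 + 9\right) \left(2 + 1\right)^{2}\right)} = \frac{1}{66929 + \left(36 + 10 \cdot 3^{2}\right)} = \frac{1}{66929 + \left(36 + 10 \cdot 9\right)} = \frac{1}{66929 + \left(36 + 90\right)} = \frac{1}{66929 + 126} = \frac{1}{67055}$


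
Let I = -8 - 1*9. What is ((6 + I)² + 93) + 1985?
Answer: 2199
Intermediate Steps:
I = -17 (I = -8 - 9 = -17)
((6 + I)² + 93) + 1985 = ((6 - 17)² + 93) + 1985 = ((-11)² + 93) + 1985 = (121 + 93) + 1985 = 214 + 1985 = 2199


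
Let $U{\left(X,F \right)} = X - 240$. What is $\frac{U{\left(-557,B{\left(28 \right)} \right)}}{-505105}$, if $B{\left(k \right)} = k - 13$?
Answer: $\frac{797}{505105} \approx 0.0015779$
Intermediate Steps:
$B{\left(k \right)} = -13 + k$
$U{\left(X,F \right)} = -240 + X$
$\frac{U{\left(-557,B{\left(28 \right)} \right)}}{-505105} = \frac{-240 - 557}{-505105} = \left(-797\right) \left(- \frac{1}{505105}\right) = \frac{797}{505105}$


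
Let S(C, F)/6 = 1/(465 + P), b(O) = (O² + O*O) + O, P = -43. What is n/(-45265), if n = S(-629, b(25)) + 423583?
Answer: -89376016/9550915 ≈ -9.3578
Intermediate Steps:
b(O) = O + 2*O² (b(O) = (O² + O²) + O = 2*O² + O = O + 2*O²)
S(C, F) = 3/211 (S(C, F) = 6/(465 - 43) = 6/422 = 6*(1/422) = 3/211)
n = 89376016/211 (n = 3/211 + 423583 = 89376016/211 ≈ 4.2358e+5)
n/(-45265) = (89376016/211)/(-45265) = (89376016/211)*(-1/45265) = -89376016/9550915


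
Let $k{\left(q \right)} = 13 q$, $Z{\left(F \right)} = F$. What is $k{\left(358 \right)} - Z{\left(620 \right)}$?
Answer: $4034$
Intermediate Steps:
$k{\left(358 \right)} - Z{\left(620 \right)} = 13 \cdot 358 - 620 = 4654 - 620 = 4034$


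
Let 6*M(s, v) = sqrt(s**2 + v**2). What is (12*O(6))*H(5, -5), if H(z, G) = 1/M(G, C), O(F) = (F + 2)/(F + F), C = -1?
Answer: 24*sqrt(26)/13 ≈ 9.4136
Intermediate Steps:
M(s, v) = sqrt(s**2 + v**2)/6
O(F) = (2 + F)/(2*F) (O(F) = (2 + F)/((2*F)) = (2 + F)*(1/(2*F)) = (2 + F)/(2*F))
H(z, G) = 6/sqrt(1 + G**2) (H(z, G) = 1/(sqrt(G**2 + (-1)**2)/6) = 1/(sqrt(G**2 + 1)/6) = 1/(sqrt(1 + G**2)/6) = 6/sqrt(1 + G**2))
(12*O(6))*H(5, -5) = (12*((1/2)*(2 + 6)/6))*(6/sqrt(1 + (-5)**2)) = (12*((1/2)*(1/6)*8))*(6/sqrt(1 + 25)) = (12*(2/3))*(6/sqrt(26)) = 8*(6*(sqrt(26)/26)) = 8*(3*sqrt(26)/13) = 24*sqrt(26)/13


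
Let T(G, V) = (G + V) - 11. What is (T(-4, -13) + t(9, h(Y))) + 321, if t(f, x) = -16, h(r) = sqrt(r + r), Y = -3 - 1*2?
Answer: 277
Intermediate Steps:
Y = -5 (Y = -3 - 2 = -5)
T(G, V) = -11 + G + V
h(r) = sqrt(2)*sqrt(r) (h(r) = sqrt(2*r) = sqrt(2)*sqrt(r))
(T(-4, -13) + t(9, h(Y))) + 321 = ((-11 - 4 - 13) - 16) + 321 = (-28 - 16) + 321 = -44 + 321 = 277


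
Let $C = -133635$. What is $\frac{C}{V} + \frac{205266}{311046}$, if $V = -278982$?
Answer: $\frac{5490675079}{4820901954} \approx 1.1389$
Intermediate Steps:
$\frac{C}{V} + \frac{205266}{311046} = - \frac{133635}{-278982} + \frac{205266}{311046} = \left(-133635\right) \left(- \frac{1}{278982}\right) + 205266 \cdot \frac{1}{311046} = \frac{44545}{92994} + \frac{34211}{51841} = \frac{5490675079}{4820901954}$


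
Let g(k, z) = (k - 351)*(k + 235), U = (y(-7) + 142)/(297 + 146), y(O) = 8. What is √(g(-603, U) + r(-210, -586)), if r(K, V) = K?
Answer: √350862 ≈ 592.34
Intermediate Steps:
U = 150/443 (U = (8 + 142)/(297 + 146) = 150/443 ≈ 0.33860)
g(k, z) = (-351 + k)*(235 + k)
√(g(-603, U) + r(-210, -586)) = √((-82485 + (-603)² - 116*(-603)) - 210) = √((-82485 + 363609 + 69948) - 210) = √(351072 - 210) = √350862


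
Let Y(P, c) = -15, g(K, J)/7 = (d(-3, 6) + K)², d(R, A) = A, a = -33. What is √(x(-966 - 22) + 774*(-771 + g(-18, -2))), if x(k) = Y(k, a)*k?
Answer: √198258 ≈ 445.26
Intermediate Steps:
g(K, J) = 7*(6 + K)²
x(k) = -15*k
√(x(-966 - 22) + 774*(-771 + g(-18, -2))) = √(-15*(-966 - 22) + 774*(-771 + 7*(6 - 18)²)) = √(-15*(-988) + 774*(-771 + 7*(-12)²)) = √(14820 + 774*(-771 + 7*144)) = √(14820 + 774*(-771 + 1008)) = √(14820 + 774*237) = √(14820 + 183438) = √198258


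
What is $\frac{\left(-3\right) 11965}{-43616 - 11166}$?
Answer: $\frac{35895}{54782} \approx 0.65523$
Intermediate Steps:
$\frac{\left(-3\right) 11965}{-43616 - 11166} = - \frac{35895}{-54782} = \left(-35895\right) \left(- \frac{1}{54782}\right) = \frac{35895}{54782}$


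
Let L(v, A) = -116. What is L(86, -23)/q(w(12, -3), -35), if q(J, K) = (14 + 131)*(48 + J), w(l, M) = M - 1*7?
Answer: -2/95 ≈ -0.021053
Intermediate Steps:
w(l, M) = -7 + M (w(l, M) = M - 7 = -7 + M)
q(J, K) = 6960 + 145*J (q(J, K) = 145*(48 + J) = 6960 + 145*J)
L(86, -23)/q(w(12, -3), -35) = -116/(6960 + 145*(-7 - 3)) = -116/(6960 + 145*(-10)) = -116/(6960 - 1450) = -116/5510 = -116*1/5510 = -2/95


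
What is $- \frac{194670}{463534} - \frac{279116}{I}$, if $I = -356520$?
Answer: $\frac{7497000943}{20657392710} \approx 0.36292$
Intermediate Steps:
$- \frac{194670}{463534} - \frac{279116}{I} = - \frac{194670}{463534} - \frac{279116}{-356520} = \left(-194670\right) \frac{1}{463534} - - \frac{69779}{89130} = - \frac{97335}{231767} + \frac{69779}{89130} = \frac{7497000943}{20657392710}$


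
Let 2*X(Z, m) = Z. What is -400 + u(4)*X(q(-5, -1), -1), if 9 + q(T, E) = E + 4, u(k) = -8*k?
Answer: -304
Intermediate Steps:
q(T, E) = -5 + E (q(T, E) = -9 + (E + 4) = -9 + (4 + E) = -5 + E)
X(Z, m) = Z/2
-400 + u(4)*X(q(-5, -1), -1) = -400 + (-8*4)*((-5 - 1)/2) = -400 - 16*(-6) = -400 - 32*(-3) = -400 + 96 = -304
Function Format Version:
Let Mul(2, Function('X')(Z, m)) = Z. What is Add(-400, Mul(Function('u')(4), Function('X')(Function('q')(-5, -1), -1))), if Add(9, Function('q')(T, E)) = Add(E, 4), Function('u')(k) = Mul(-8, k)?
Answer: -304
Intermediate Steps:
Function('q')(T, E) = Add(-5, E) (Function('q')(T, E) = Add(-9, Add(E, 4)) = Add(-9, Add(4, E)) = Add(-5, E))
Function('X')(Z, m) = Mul(Rational(1, 2), Z)
Add(-400, Mul(Function('u')(4), Function('X')(Function('q')(-5, -1), -1))) = Add(-400, Mul(Mul(-8, 4), Mul(Rational(1, 2), Add(-5, -1)))) = Add(-400, Mul(-32, Mul(Rational(1, 2), -6))) = Add(-400, Mul(-32, -3)) = Add(-400, 96) = -304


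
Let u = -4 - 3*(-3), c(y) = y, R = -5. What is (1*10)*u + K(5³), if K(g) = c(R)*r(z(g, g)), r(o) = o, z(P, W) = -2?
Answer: 60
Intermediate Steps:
u = 5 (u = -4 + 9 = 5)
K(g) = 10 (K(g) = -5*(-2) = 10)
(1*10)*u + K(5³) = (1*10)*5 + 10 = 10*5 + 10 = 50 + 10 = 60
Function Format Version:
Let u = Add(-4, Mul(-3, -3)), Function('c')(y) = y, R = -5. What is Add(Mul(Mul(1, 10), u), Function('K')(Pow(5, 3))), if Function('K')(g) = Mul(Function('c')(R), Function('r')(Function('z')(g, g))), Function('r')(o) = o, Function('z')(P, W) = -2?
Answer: 60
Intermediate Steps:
u = 5 (u = Add(-4, 9) = 5)
Function('K')(g) = 10 (Function('K')(g) = Mul(-5, -2) = 10)
Add(Mul(Mul(1, 10), u), Function('K')(Pow(5, 3))) = Add(Mul(Mul(1, 10), 5), 10) = Add(Mul(10, 5), 10) = Add(50, 10) = 60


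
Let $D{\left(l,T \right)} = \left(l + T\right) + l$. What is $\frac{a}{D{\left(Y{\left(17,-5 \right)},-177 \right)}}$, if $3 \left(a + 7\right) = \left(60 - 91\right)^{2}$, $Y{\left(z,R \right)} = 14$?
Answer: $- \frac{940}{447} \approx -2.1029$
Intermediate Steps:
$D{\left(l,T \right)} = T + 2 l$ ($D{\left(l,T \right)} = \left(T + l\right) + l = T + 2 l$)
$a = \frac{940}{3}$ ($a = -7 + \frac{\left(60 - 91\right)^{2}}{3} = -7 + \frac{\left(-31\right)^{2}}{3} = -7 + \frac{1}{3} \cdot 961 = -7 + \frac{961}{3} = \frac{940}{3} \approx 313.33$)
$\frac{a}{D{\left(Y{\left(17,-5 \right)},-177 \right)}} = \frac{940}{3 \left(-177 + 2 \cdot 14\right)} = \frac{940}{3 \left(-177 + 28\right)} = \frac{940}{3 \left(-149\right)} = \frac{940}{3} \left(- \frac{1}{149}\right) = - \frac{940}{447}$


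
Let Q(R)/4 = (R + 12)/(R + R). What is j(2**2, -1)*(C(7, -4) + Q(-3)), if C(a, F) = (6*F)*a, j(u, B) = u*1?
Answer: -696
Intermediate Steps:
j(u, B) = u
C(a, F) = 6*F*a
Q(R) = 2*(12 + R)/R (Q(R) = 4*((R + 12)/(R + R)) = 4*((12 + R)/((2*R))) = 4*((12 + R)*(1/(2*R))) = 4*((12 + R)/(2*R)) = 2*(12 + R)/R)
j(2**2, -1)*(C(7, -4) + Q(-3)) = 2**2*(6*(-4)*7 + (2 + 24/(-3))) = 4*(-168 + (2 + 24*(-1/3))) = 4*(-168 + (2 - 8)) = 4*(-168 - 6) = 4*(-174) = -696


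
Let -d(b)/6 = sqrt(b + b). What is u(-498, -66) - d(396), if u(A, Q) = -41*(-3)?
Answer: 123 + 36*sqrt(22) ≈ 291.85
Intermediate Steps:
d(b) = -6*sqrt(2)*sqrt(b) (d(b) = -6*sqrt(b + b) = -6*sqrt(2)*sqrt(b))
u(A, Q) = 123
u(-498, -66) - d(396) = 123 - (-6)*sqrt(2)*sqrt(396) = 123 - (-6)*sqrt(2)*6*sqrt(11) = 123 - (-36)*sqrt(22) = 123 + 36*sqrt(22)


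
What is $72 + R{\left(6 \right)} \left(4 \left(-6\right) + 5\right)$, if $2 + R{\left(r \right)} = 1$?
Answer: $91$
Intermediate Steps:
$R{\left(r \right)} = -1$ ($R{\left(r \right)} = -2 + 1 = -1$)
$72 + R{\left(6 \right)} \left(4 \left(-6\right) + 5\right) = 72 - \left(4 \left(-6\right) + 5\right) = 72 - \left(-24 + 5\right) = 72 - -19 = 72 + 19 = 91$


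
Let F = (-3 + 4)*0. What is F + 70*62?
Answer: 4340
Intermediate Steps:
F = 0 (F = 1*0 = 0)
F + 70*62 = 0 + 70*62 = 0 + 4340 = 4340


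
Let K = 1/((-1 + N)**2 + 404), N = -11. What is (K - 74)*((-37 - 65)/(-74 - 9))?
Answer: -2068101/22742 ≈ -90.938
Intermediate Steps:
K = 1/548 (K = 1/((-1 - 11)**2 + 404) = 1/((-12)**2 + 404) = 1/(144 + 404) = 1/548 ≈ 0.0018248)
(K - 74)*((-37 - 65)/(-74 - 9)) = (1/548 - 74)*((-37 - 65)/(-74 - 9)) = -(-2068101)/(274*(-83)) = -(-2068101)*(-1)/(274*83) = -40551/548*102/83 = -2068101/22742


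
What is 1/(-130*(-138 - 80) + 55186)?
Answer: 1/83526 ≈ 1.1972e-5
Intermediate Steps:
1/(-130*(-138 - 80) + 55186) = 1/(-130*(-218) + 55186) = 1/(28340 + 55186) = 1/83526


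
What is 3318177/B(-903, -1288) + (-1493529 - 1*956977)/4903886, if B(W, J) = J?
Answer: -8137558993775/3158102584 ≈ -2576.7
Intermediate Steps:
3318177/B(-903, -1288) + (-1493529 - 1*956977)/4903886 = 3318177/(-1288) + (-1493529 - 1*956977)/4903886 = 3318177*(-1/1288) + (-1493529 - 956977)*(1/4903886) = -3318177/1288 - 2450506*1/4903886 = -3318177/1288 - 1225253/2451943 = -8137558993775/3158102584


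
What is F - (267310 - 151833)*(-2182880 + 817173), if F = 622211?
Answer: 157708369450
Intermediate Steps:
F - (267310 - 151833)*(-2182880 + 817173) = 622211 - (267310 - 151833)*(-2182880 + 817173) = 622211 - 115477*(-1365707) = 622211 - 1*(-157707747239) = 622211 + 157707747239 = 157708369450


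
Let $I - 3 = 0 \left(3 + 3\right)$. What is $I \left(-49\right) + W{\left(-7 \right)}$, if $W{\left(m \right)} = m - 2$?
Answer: $-156$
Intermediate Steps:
$W{\left(m \right)} = -2 + m$
$I = 3$ ($I = 3 + 0 \left(3 + 3\right) = 3 + 0 \cdot 6 = 3 + 0 = 3$)
$I \left(-49\right) + W{\left(-7 \right)} = 3 \left(-49\right) - 9 = -147 - 9 = -156$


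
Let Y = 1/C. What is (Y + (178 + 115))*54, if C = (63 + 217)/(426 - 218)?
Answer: 555174/35 ≈ 15862.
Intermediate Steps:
C = 35/26 (C = 280/208 = 280*(1/208) = 35/26 ≈ 1.3462)
Y = 26/35 (Y = 1/(35/26) = 26/35 ≈ 0.74286)
(Y + (178 + 115))*54 = (26/35 + (178 + 115))*54 = (26/35 + 293)*54 = (10281/35)*54 = 555174/35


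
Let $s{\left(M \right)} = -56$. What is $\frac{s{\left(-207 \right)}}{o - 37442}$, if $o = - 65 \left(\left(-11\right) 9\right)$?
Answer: $\frac{56}{31007} \approx 0.001806$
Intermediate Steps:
$o = 6435$ ($o = \left(-65\right) \left(-99\right) = 6435$)
$\frac{s{\left(-207 \right)}}{o - 37442} = - \frac{56}{6435 - 37442} = - \frac{56}{-31007} = \left(-56\right) \left(- \frac{1}{31007}\right) = \frac{56}{31007}$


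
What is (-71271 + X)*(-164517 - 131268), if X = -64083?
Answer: 40035682890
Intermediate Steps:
(-71271 + X)*(-164517 - 131268) = (-71271 - 64083)*(-164517 - 131268) = -135354*(-295785) = 40035682890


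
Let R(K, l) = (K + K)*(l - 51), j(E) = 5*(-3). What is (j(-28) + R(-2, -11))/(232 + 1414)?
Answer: 233/1646 ≈ 0.14156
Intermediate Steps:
j(E) = -15
R(K, l) = 2*K*(-51 + l) (R(K, l) = (2*K)*(-51 + l) = 2*K*(-51 + l))
(j(-28) + R(-2, -11))/(232 + 1414) = (-15 + 2*(-2)*(-51 - 11))/(232 + 1414) = (-15 + 2*(-2)*(-62))/1646 = (-15 + 248)*(1/1646) = 233*(1/1646) = 233/1646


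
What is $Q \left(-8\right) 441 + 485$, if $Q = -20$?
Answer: $71045$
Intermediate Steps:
$Q \left(-8\right) 441 + 485 = \left(-20\right) \left(-8\right) 441 + 485 = 160 \cdot 441 + 485 = 70560 + 485 = 71045$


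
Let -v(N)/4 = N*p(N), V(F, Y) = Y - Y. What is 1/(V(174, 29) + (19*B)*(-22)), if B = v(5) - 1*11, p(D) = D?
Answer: 1/46398 ≈ 2.1553e-5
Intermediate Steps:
V(F, Y) = 0
v(N) = -4*N**2 (v(N) = -4*N*N = -4*N**2)
B = -111 (B = -4*5**2 - 1*11 = -4*25 - 11 = -100 - 11 = -111)
1/(V(174, 29) + (19*B)*(-22)) = 1/(0 + (19*(-111))*(-22)) = 1/(0 - 2109*(-22)) = 1/(0 + 46398) = 1/46398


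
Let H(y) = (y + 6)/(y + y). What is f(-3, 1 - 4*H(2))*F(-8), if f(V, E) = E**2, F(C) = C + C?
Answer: -784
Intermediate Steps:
F(C) = 2*C
H(y) = (6 + y)/(2*y) (H(y) = (6 + y)/((2*y)) = (6 + y)*(1/(2*y)) = (6 + y)/(2*y))
f(-3, 1 - 4*H(2))*F(-8) = (1 - 2*(6 + 2)/2)**2*(2*(-8)) = (1 - 2*8/2)**2*(-16) = (1 - 4*2)**2*(-16) = (1 - 8)**2*(-16) = (-7)**2*(-16) = 49*(-16) = -784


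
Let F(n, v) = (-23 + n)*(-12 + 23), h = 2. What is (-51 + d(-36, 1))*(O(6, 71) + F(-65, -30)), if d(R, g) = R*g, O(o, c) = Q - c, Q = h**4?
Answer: 89001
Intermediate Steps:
F(n, v) = -253 + 11*n (F(n, v) = (-23 + n)*11 = -253 + 11*n)
Q = 16 (Q = 2**4 = 16)
O(o, c) = 16 - c
(-51 + d(-36, 1))*(O(6, 71) + F(-65, -30)) = (-51 - 36*1)*((16 - 1*71) + (-253 + 11*(-65))) = (-51 - 36)*((16 - 71) + (-253 - 715)) = -87*(-55 - 968) = -87*(-1023) = 89001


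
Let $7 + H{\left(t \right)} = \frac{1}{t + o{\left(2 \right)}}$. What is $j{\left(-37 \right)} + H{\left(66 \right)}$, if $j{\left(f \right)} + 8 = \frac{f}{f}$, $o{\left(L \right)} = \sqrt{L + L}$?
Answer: $- \frac{951}{68} \approx -13.985$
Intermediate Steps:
$o{\left(L \right)} = \sqrt{2} \sqrt{L}$ ($o{\left(L \right)} = \sqrt{2 L} = \sqrt{2} \sqrt{L}$)
$j{\left(f \right)} = -7$ ($j{\left(f \right)} = -8 + \frac{f}{f} = -8 + 1 = -7$)
$H{\left(t \right)} = -7 + \frac{1}{2 + t}$ ($H{\left(t \right)} = -7 + \frac{1}{t + \sqrt{2} \sqrt{2}} = -7 + \frac{1}{t + 2} = -7 + \frac{1}{2 + t}$)
$j{\left(-37 \right)} + H{\left(66 \right)} = -7 + \frac{-13 - 462}{2 + 66} = -7 + \frac{-13 - 462}{68} = -7 + \frac{1}{68} \left(-475\right) = -7 - \frac{475}{68} = - \frac{951}{68}$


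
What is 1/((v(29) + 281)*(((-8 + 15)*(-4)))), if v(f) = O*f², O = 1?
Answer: -1/31416 ≈ -3.1831e-5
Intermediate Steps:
v(f) = f² (v(f) = 1*f² = f²)
1/((v(29) + 281)*(((-8 + 15)*(-4)))) = 1/((29² + 281)*(((-8 + 15)*(-4)))) = 1/((841 + 281)*((7*(-4)))) = 1/(1122*(-28)) = (1/1122)*(-1/28) = -1/31416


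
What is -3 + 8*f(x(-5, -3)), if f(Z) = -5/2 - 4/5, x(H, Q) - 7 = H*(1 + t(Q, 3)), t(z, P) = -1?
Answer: -147/5 ≈ -29.400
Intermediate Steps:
x(H, Q) = 7 (x(H, Q) = 7 + H*(1 - 1) = 7 + H*0 = 7 + 0 = 7)
f(Z) = -33/10 (f(Z) = -5*1/2 - 4*1/5 = -5/2 - 4/5 = -33/10)
-3 + 8*f(x(-5, -3)) = -3 + 8*(-33/10) = -3 - 132/5 = -147/5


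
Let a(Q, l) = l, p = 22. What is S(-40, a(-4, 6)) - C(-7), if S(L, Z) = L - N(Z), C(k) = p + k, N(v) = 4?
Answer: -59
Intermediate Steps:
C(k) = 22 + k
S(L, Z) = -4 + L (S(L, Z) = L - 1*4 = L - 4 = -4 + L)
S(-40, a(-4, 6)) - C(-7) = (-4 - 40) - (22 - 7) = -44 - 1*15 = -44 - 15 = -59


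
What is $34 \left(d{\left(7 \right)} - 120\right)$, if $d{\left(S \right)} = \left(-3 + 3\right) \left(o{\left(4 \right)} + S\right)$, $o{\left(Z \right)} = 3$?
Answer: $-4080$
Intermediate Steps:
$d{\left(S \right)} = 0$ ($d{\left(S \right)} = \left(-3 + 3\right) \left(3 + S\right) = 0 \left(3 + S\right) = 0$)
$34 \left(d{\left(7 \right)} - 120\right) = 34 \left(0 - 120\right) = 34 \left(-120\right) = -4080$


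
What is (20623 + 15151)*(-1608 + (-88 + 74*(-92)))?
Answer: -304222096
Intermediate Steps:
(20623 + 15151)*(-1608 + (-88 + 74*(-92))) = 35774*(-1608 + (-88 - 6808)) = 35774*(-1608 - 6896) = 35774*(-8504) = -304222096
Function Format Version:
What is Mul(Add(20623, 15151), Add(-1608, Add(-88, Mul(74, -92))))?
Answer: -304222096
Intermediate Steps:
Mul(Add(20623, 15151), Add(-1608, Add(-88, Mul(74, -92)))) = Mul(35774, Add(-1608, Add(-88, -6808))) = Mul(35774, Add(-1608, -6896)) = Mul(35774, -8504) = -304222096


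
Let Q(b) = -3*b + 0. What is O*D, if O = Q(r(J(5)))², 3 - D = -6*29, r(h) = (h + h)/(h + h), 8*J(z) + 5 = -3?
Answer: 1593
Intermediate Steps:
J(z) = -1 (J(z) = -5/8 + (⅛)*(-3) = -5/8 - 3/8 = -1)
r(h) = 1 (r(h) = (2*h)/((2*h)) = (2*h)*(1/(2*h)) = 1)
D = 177 (D = 3 - (-1)*6*29 = 3 - (-1)*174 = 3 - 1*(-174) = 3 + 174 = 177)
Q(b) = -3*b
O = 9 (O = (-3*1)² = (-3)² = 9)
O*D = 9*177 = 1593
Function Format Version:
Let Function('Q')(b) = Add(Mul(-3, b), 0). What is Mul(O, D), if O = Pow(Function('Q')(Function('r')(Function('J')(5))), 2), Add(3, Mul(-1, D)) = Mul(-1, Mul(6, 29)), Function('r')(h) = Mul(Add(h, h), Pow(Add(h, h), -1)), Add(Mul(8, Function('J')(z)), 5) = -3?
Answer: 1593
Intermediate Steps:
Function('J')(z) = -1 (Function('J')(z) = Add(Rational(-5, 8), Mul(Rational(1, 8), -3)) = Add(Rational(-5, 8), Rational(-3, 8)) = -1)
Function('r')(h) = 1 (Function('r')(h) = Mul(Mul(2, h), Pow(Mul(2, h), -1)) = Mul(Mul(2, h), Mul(Rational(1, 2), Pow(h, -1))) = 1)
D = 177 (D = Add(3, Mul(-1, Mul(-1, Mul(6, 29)))) = Add(3, Mul(-1, Mul(-1, 174))) = Add(3, Mul(-1, -174)) = Add(3, 174) = 177)
Function('Q')(b) = Mul(-3, b)
O = 9 (O = Pow(Mul(-3, 1), 2) = Pow(-3, 2) = 9)
Mul(O, D) = Mul(9, 177) = 1593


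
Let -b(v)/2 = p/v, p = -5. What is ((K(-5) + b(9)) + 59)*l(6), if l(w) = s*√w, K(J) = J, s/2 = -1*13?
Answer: -12896*√6/9 ≈ -3509.8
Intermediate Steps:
s = -26 (s = 2*(-1*13) = 2*(-13) = -26)
b(v) = 10/v (b(v) = -(-10)/v = 10/v)
l(w) = -26*√w
((K(-5) + b(9)) + 59)*l(6) = ((-5 + 10/9) + 59)*(-26*√6) = (-35/9 + 59)*(-26*√6) = 496*(-26*√6)/9 = -12896*√6/9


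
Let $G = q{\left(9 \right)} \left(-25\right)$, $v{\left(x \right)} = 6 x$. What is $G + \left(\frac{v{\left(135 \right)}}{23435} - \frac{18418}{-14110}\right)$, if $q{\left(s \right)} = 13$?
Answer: $- \frac{10702399632}{33066785} \approx -323.66$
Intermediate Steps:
$G = -325$ ($G = 13 \left(-25\right) = -325$)
$G + \left(\frac{v{\left(135 \right)}}{23435} - \frac{18418}{-14110}\right) = -325 + \left(\frac{6 \cdot 135}{23435} - \frac{18418}{-14110}\right) = -325 + \left(810 \cdot \frac{1}{23435} - - \frac{9209}{7055}\right) = -325 + \left(\frac{162}{4687} + \frac{9209}{7055}\right) = -325 + \frac{44305493}{33066785} = - \frac{10702399632}{33066785}$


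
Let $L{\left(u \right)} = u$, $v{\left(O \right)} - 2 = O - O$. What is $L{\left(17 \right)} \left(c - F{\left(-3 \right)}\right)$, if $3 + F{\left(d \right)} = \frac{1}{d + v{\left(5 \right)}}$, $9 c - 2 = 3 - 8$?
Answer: $\frac{187}{3} \approx 62.333$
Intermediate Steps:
$v{\left(O \right)} = 2$ ($v{\left(O \right)} = 2 + \left(O - O\right) = 2 + 0 = 2$)
$c = - \frac{1}{3}$ ($c = \frac{2}{9} + \frac{3 - 8}{9} = \frac{2}{9} + \frac{1}{9} \left(-5\right) = \frac{2}{9} - \frac{5}{9} = - \frac{1}{3} \approx -0.33333$)
$F{\left(d \right)} = -3 + \frac{1}{2 + d}$ ($F{\left(d \right)} = -3 + \frac{1}{d + 2} = -3 + \frac{1}{2 + d}$)
$L{\left(17 \right)} \left(c - F{\left(-3 \right)}\right) = 17 \left(- \frac{1}{3} - \frac{-5 - -9}{2 - 3}\right) = 17 \left(- \frac{1}{3} - \frac{-5 + 9}{-1}\right) = 17 \left(- \frac{1}{3} - \left(-1\right) 4\right) = 17 \left(- \frac{1}{3} - -4\right) = 17 \left(- \frac{1}{3} + 4\right) = 17 \cdot \frac{11}{3} = \frac{187}{3}$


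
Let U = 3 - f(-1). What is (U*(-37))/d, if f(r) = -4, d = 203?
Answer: -37/29 ≈ -1.2759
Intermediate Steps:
U = 7 (U = 3 - 1*(-4) = 3 + 4 = 7)
(U*(-37))/d = (7*(-37))/203 = -259*1/203 = -37/29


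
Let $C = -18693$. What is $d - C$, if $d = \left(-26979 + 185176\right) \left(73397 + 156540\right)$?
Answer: $36375362282$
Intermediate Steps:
$d = 36375343589$ ($d = 158197 \cdot 229937 = 36375343589$)
$d - C = 36375343589 - -18693 = 36375343589 + 18693 = 36375362282$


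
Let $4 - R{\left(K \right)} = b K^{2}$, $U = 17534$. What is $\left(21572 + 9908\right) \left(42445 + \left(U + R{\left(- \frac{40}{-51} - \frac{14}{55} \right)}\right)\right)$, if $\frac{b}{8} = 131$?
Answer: $\frac{2956812857035432}{1573605} \approx 1.879 \cdot 10^{9}$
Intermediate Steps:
$b = 1048$ ($b = 8 \cdot 131 = 1048$)
$R{\left(K \right)} = 4 - 1048 K^{2}$
$\left(21572 + 9908\right) \left(42445 + \left(U + R{\left(- \frac{40}{-51} - \frac{14}{55} \right)}\right)\right) = \left(21572 + 9908\right) \left(42445 + \left(17534 + \left(4 - 1048 \left(- \frac{40}{-51} - \frac{14}{55}\right)^{2}\right)\right)\right) = 31480 \left(42445 + \left(17534 + \left(4 - 1048 \left(\left(-40\right) \left(- \frac{1}{51}\right) - \frac{14}{55}\right)^{2}\right)\right)\right) = 31480 \left(42445 + \left(17534 + \left(4 - 1048 \left(\frac{40}{51} - \frac{14}{55}\right)^{2}\right)\right)\right) = 31480 \left(42445 + \left(17534 + \left(4 - 1048 \left(\frac{1486}{2805}\right)^{2}\right)\right)\right) = 31480 \left(42445 + \left(17534 + \left(4 - \frac{2314189408}{7868025}\right)\right)\right) = 31480 \left(42445 + \left(17534 - \frac{2282717308}{7868025}\right)\right) = 31480 \left(42445 + \frac{135675233042}{7868025}\right) = 31480 \cdot \frac{469633554167}{7868025} = \frac{2956812857035432}{1573605}$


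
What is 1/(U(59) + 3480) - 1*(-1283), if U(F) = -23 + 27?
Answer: 4469973/3484 ≈ 1283.0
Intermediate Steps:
U(F) = 4
1/(U(59) + 3480) - 1*(-1283) = 1/(4 + 3480) - 1*(-1283) = 1/3484 + 1283 = 4469973/3484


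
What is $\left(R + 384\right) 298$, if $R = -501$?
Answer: $-34866$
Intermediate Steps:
$\left(R + 384\right) 298 = \left(-501 + 384\right) 298 = \left(-117\right) 298 = -34866$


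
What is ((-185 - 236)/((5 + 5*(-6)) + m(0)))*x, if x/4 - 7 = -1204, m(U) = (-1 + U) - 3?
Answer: -2015748/29 ≈ -69509.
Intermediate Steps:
m(U) = -4 + U
x = -4788 (x = 28 + 4*(-1204) = 28 - 4816 = -4788)
((-185 - 236)/((5 + 5*(-6)) + m(0)))*x = ((-185 - 236)/((5 + 5*(-6)) + (-4 + 0)))*(-4788) = -421/((5 - 30) - 4)*(-4788) = -421/(-25 - 4)*(-4788) = -421/(-29)*(-4788) = -421*(-1/29)*(-4788) = (421/29)*(-4788) = -2015748/29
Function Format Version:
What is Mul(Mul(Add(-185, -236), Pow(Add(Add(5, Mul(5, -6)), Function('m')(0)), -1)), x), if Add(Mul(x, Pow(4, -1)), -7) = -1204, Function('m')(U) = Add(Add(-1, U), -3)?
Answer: Rational(-2015748, 29) ≈ -69509.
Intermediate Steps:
Function('m')(U) = Add(-4, U)
x = -4788 (x = Add(28, Mul(4, -1204)) = Add(28, -4816) = -4788)
Mul(Mul(Add(-185, -236), Pow(Add(Add(5, Mul(5, -6)), Function('m')(0)), -1)), x) = Mul(Mul(Add(-185, -236), Pow(Add(Add(5, Mul(5, -6)), Add(-4, 0)), -1)), -4788) = Mul(Mul(-421, Pow(Add(Add(5, -30), -4), -1)), -4788) = Mul(Mul(-421, Pow(Add(-25, -4), -1)), -4788) = Mul(Mul(-421, Pow(-29, -1)), -4788) = Mul(Mul(-421, Rational(-1, 29)), -4788) = Mul(Rational(421, 29), -4788) = Rational(-2015748, 29)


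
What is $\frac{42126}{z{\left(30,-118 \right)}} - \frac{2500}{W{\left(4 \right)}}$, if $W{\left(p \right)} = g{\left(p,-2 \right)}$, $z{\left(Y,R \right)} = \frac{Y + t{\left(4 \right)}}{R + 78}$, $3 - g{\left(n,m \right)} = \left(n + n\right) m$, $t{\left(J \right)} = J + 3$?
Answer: $- \frac{32108260}{703} \approx -45673.0$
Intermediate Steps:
$t{\left(J \right)} = 3 + J$
$g{\left(n,m \right)} = 3 - 2 m n$ ($g{\left(n,m \right)} = 3 - \left(n + n\right) m = 3 - 2 n m = 3 - 2 m n$)
$z{\left(Y,R \right)} = \frac{7 + Y}{78 + R}$ ($z{\left(Y,R \right)} = \frac{Y + \left(3 + 4\right)}{R + 78} = \frac{Y + 7}{78 + R} = \frac{7 + Y}{78 + R}$)
$W{\left(p \right)} = 3 + 4 p$ ($W{\left(p \right)} = 3 - - 4 p = 3 + 4 p$)
$\frac{42126}{z{\left(30,-118 \right)}} - \frac{2500}{W{\left(4 \right)}} = \frac{42126}{\frac{1}{78 - 118} \left(7 + 30\right)} - \frac{2500}{3 + 4 \cdot 4} = \frac{42126}{\frac{1}{-40} \cdot 37} - \frac{2500}{3 + 16} = \frac{42126}{\left(- \frac{1}{40}\right) 37} - \frac{2500}{19} = \frac{42126}{- \frac{37}{40}} - \frac{2500}{19} = 42126 \left(- \frac{40}{37}\right) - \frac{2500}{19} = - \frac{1685040}{37} - \frac{2500}{19} = - \frac{32108260}{703}$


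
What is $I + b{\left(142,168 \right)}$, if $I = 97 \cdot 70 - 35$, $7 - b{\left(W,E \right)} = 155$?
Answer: $6607$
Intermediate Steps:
$b{\left(W,E \right)} = -148$ ($b{\left(W,E \right)} = 7 - 155 = -148$)
$I = 6755$ ($I = 6790 - 35 = 6755$)
$I + b{\left(142,168 \right)} = 6755 - 148 = 6607$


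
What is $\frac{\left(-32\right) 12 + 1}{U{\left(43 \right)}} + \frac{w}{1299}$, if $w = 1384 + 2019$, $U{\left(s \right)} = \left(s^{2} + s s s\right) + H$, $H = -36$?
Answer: $\frac{276234443}{105634680} \approx 2.615$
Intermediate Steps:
$U{\left(s \right)} = -36 + s^{2} + s^{3}$ ($U{\left(s \right)} = \left(s^{2} + s s s\right) - 36 = \left(s^{2} + s^{2} s\right) - 36 = \left(s^{2} + s^{3}\right) - 36 = -36 + s^{2} + s^{3}$)
$w = 3403$
$\frac{\left(-32\right) 12 + 1}{U{\left(43 \right)}} + \frac{w}{1299} = \frac{\left(-32\right) 12 + 1}{-36 + 43^{2} + 43^{3}} + \frac{3403}{1299} = \frac{-384 + 1}{-36 + 1849 + 79507} + 3403 \cdot \frac{1}{1299} = - \frac{383}{81320} + \frac{3403}{1299} = \frac{276234443}{105634680}$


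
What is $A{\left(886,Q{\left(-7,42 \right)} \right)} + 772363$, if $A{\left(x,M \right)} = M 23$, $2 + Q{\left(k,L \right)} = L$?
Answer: $773283$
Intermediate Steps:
$Q{\left(k,L \right)} = -2 + L$
$A{\left(x,M \right)} = 23 M$
$A{\left(886,Q{\left(-7,42 \right)} \right)} + 772363 = 23 \left(-2 + 42\right) + 772363 = 23 \cdot 40 + 772363 = 920 + 772363 = 773283$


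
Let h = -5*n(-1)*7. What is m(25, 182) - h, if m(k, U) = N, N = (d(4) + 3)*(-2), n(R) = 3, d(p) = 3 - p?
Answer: 101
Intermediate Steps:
N = -4 (N = ((3 - 1*4) + 3)*(-2) = ((3 - 4) + 3)*(-2) = (-1 + 3)*(-2) = 2*(-2) = -4)
h = -105 (h = -5*3*7 = -15*7 = -105)
m(k, U) = -4
m(25, 182) - h = -4 - 1*(-105) = -4 + 105 = 101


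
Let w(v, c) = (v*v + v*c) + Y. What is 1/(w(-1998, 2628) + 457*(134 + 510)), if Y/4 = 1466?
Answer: -1/958568 ≈ -1.0432e-6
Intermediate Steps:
Y = 5864 (Y = 4*1466 = 5864)
w(v, c) = 5864 + v² + c*v (w(v, c) = (v*v + v*c) + 5864 = (v² + c*v) + 5864 = 5864 + v² + c*v)
1/(w(-1998, 2628) + 457*(134 + 510)) = 1/((5864 + (-1998)² + 2628*(-1998)) + 457*(134 + 510)) = 1/((5864 + 3992004 - 5250744) + 457*644) = 1/(-1252876 + 294308) = 1/(-958568) = -1/958568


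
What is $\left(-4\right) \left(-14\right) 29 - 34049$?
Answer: $-32425$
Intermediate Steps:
$\left(-4\right) \left(-14\right) 29 - 34049 = 56 \cdot 29 - 34049 = 1624 - 34049 = -32425$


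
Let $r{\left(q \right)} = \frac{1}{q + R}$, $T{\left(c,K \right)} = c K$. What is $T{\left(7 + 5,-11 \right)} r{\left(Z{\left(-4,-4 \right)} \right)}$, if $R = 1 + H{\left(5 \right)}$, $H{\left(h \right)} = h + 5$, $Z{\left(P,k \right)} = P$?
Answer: $- \frac{132}{7} \approx -18.857$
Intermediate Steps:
$H{\left(h \right)} = 5 + h$
$T{\left(c,K \right)} = K c$
$R = 11$ ($R = 1 + \left(5 + 5\right) = 1 + 10 = 11$)
$r{\left(q \right)} = \frac{1}{11 + q}$ ($r{\left(q \right)} = \frac{1}{q + 11} = \frac{1}{11 + q}$)
$T{\left(7 + 5,-11 \right)} r{\left(Z{\left(-4,-4 \right)} \right)} = \frac{\left(-11\right) \left(7 + 5\right)}{11 - 4} = \frac{\left(-11\right) 12}{7} = \left(-132\right) \frac{1}{7} = - \frac{132}{7}$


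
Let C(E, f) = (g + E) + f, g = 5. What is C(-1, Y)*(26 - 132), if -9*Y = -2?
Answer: -4028/9 ≈ -447.56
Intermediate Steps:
Y = 2/9 (Y = -⅑*(-2) = 2/9 ≈ 0.22222)
C(E, f) = 5 + E + f (C(E, f) = (5 + E) + f = 5 + E + f)
C(-1, Y)*(26 - 132) = (5 - 1 + 2/9)*(26 - 132) = (38/9)*(-106) = -4028/9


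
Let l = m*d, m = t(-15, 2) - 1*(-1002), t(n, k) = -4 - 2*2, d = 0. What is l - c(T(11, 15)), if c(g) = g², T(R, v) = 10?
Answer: -100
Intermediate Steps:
t(n, k) = -8 (t(n, k) = -4 - 4 = -8)
m = 994 (m = -8 - 1*(-1002) = -8 + 1002 = 994)
l = 0 (l = 994*0 = 0)
l - c(T(11, 15)) = 0 - 1*10² = 0 - 1*100 = 0 - 100 = -100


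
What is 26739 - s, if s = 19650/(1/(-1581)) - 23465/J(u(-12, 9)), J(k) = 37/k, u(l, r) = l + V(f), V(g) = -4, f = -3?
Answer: 1150079953/37 ≈ 3.1083e+7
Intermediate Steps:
u(l, r) = -4 + l (u(l, r) = l - 4 = -4 + l)
s = -1149090610/37 (s = 19650/(1/(-1581)) - 23465/(37/(-4 - 12)) = 19650/(-1/1581) - 23465/(37/(-16)) = 19650*(-1581) - 23465/(37*(-1/16)) = -31066650 - 23465/(-37/16) = -31066650 - 23465*(-16/37) = -31066650 + 375440/37 = -1149090610/37 ≈ -3.1057e+7)
26739 - s = 26739 - 1*(-1149090610/37) = 26739 + 1149090610/37 = 1150079953/37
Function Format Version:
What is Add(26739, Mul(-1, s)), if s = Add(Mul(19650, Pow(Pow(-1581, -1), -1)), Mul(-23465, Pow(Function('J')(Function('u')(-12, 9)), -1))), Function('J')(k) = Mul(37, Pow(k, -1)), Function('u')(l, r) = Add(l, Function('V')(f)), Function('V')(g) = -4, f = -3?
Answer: Rational(1150079953, 37) ≈ 3.1083e+7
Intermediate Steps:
Function('u')(l, r) = Add(-4, l) (Function('u')(l, r) = Add(l, -4) = Add(-4, l))
s = Rational(-1149090610, 37) (s = Add(Mul(19650, Pow(Pow(-1581, -1), -1)), Mul(-23465, Pow(Mul(37, Pow(Add(-4, -12), -1)), -1))) = Add(Mul(19650, Pow(Rational(-1, 1581), -1)), Mul(-23465, Pow(Mul(37, Pow(-16, -1)), -1))) = Add(Mul(19650, -1581), Mul(-23465, Pow(Mul(37, Rational(-1, 16)), -1))) = Add(-31066650, Mul(-23465, Pow(Rational(-37, 16), -1))) = Add(-31066650, Mul(-23465, Rational(-16, 37))) = Add(-31066650, Rational(375440, 37)) = Rational(-1149090610, 37) ≈ -3.1057e+7)
Add(26739, Mul(-1, s)) = Add(26739, Mul(-1, Rational(-1149090610, 37))) = Add(26739, Rational(1149090610, 37)) = Rational(1150079953, 37)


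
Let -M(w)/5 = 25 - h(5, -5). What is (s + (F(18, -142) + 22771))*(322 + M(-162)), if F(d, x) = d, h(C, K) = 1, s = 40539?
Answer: 12792256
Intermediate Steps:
M(w) = -120 (M(w) = -5*(25 - 1*1) = -5*(25 - 1) = -5*24 = -120)
(s + (F(18, -142) + 22771))*(322 + M(-162)) = (40539 + (18 + 22771))*(322 - 120) = (40539 + 22789)*202 = 63328*202 = 12792256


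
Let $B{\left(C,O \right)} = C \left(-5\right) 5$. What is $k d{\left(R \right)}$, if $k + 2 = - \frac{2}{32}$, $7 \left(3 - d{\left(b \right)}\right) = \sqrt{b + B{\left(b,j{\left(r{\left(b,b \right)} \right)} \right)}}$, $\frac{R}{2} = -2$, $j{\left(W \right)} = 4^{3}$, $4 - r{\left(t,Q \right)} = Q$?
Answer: $- \frac{99}{16} + \frac{33 \sqrt{6}}{28} \approx -3.3006$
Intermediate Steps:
$r{\left(t,Q \right)} = 4 - Q$
$j{\left(W \right)} = 64$
$B{\left(C,O \right)} = - 25 C$ ($B{\left(C,O \right)} = - 5 C 5 = - 25 C$)
$R = -4$ ($R = 2 \left(-2\right) = -4$)
$d{\left(b \right)} = 3 - \frac{2 \sqrt{6} \sqrt{- b}}{7}$ ($d{\left(b \right)} = 3 - \frac{\sqrt{b - 25 b}}{7} = 3 - \frac{\sqrt{- 24 b}}{7} = 3 - \frac{2 \sqrt{6} \sqrt{- b}}{7}$)
$k = - \frac{33}{16}$ ($k = -2 - \frac{2}{32} = -2 - \frac{1}{16} = - \frac{33}{16} \approx -2.0625$)
$k d{\left(R \right)} = - \frac{33 \left(3 - \frac{2 \sqrt{6} \sqrt{\left(-1\right) \left(-4\right)}}{7}\right)}{16} = - \frac{33 \left(3 - \frac{2 \sqrt{6} \sqrt{4}}{7}\right)}{16} = - \frac{33 \left(3 - \frac{2}{7} \sqrt{6} \cdot 2\right)}{16} = - \frac{33 \left(3 - \frac{4 \sqrt{6}}{7}\right)}{16} = - \frac{99}{16} + \frac{33 \sqrt{6}}{28}$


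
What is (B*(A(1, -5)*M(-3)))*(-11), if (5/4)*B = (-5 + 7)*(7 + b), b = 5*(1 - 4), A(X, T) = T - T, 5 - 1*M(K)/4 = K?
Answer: 0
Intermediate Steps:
M(K) = 20 - 4*K
A(X, T) = 0
b = -15 (b = 5*(-3) = -15)
B = -64/5 (B = 4*((-5 + 7)*(7 - 15))/5 = 4*(2*(-8))/5 = (⅘)*(-16) = -64/5 ≈ -12.800)
(B*(A(1, -5)*M(-3)))*(-11) = -0*(20 - 4*(-3))*(-11) = -0*(20 + 12)*(-11) = -0*32*(-11) = -64/5*0*(-11) = 0*(-11) = 0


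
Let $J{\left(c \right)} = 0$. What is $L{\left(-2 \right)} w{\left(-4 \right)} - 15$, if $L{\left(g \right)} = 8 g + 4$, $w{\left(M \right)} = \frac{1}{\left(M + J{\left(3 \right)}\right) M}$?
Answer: $- \frac{63}{4} \approx -15.75$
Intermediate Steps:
$w{\left(M \right)} = \frac{1}{M^{2}}$ ($w{\left(M \right)} = \frac{1}{\left(M + 0\right) M} = \frac{1}{M M} = \frac{1}{M^{2}}$)
$L{\left(g \right)} = 4 + 8 g$
$L{\left(-2 \right)} w{\left(-4 \right)} - 15 = \frac{4 + 8 \left(-2\right)}{16} - 15 = \left(4 - 16\right) \frac{1}{16} - 15 = \left(-12\right) \frac{1}{16} - 15 = - \frac{3}{4} - 15 = - \frac{63}{4}$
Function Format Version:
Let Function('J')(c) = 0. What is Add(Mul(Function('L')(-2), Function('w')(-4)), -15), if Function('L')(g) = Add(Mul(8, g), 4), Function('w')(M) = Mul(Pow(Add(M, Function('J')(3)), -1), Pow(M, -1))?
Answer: Rational(-63, 4) ≈ -15.750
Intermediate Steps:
Function('w')(M) = Pow(M, -2) (Function('w')(M) = Mul(Pow(Add(M, 0), -1), Pow(M, -1)) = Mul(Pow(M, -1), Pow(M, -1)) = Pow(M, -2))
Function('L')(g) = Add(4, Mul(8, g))
Add(Mul(Function('L')(-2), Function('w')(-4)), -15) = Add(Mul(Add(4, Mul(8, -2)), Pow(-4, -2)), -15) = Add(Mul(Add(4, -16), Rational(1, 16)), -15) = Add(Mul(-12, Rational(1, 16)), -15) = Add(Rational(-3, 4), -15) = Rational(-63, 4)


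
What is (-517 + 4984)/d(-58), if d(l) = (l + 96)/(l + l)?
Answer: -259086/19 ≈ -13636.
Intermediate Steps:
d(l) = (96 + l)/(2*l) (d(l) = (96 + l)/((2*l)) = (96 + l)*(1/(2*l)) = (96 + l)/(2*l))
(-517 + 4984)/d(-58) = (-517 + 4984)/(((½)*(96 - 58)/(-58))) = 4467/(((½)*(-1/58)*38)) = 4467/(-19/58) = 4467*(-58/19) = -259086/19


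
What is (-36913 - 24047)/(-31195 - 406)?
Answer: 60960/31601 ≈ 1.9291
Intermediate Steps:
(-36913 - 24047)/(-31195 - 406) = -60960/(-31601) = -60960*(-1/31601) = 60960/31601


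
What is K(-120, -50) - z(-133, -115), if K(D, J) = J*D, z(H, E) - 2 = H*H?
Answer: -11691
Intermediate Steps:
z(H, E) = 2 + H² (z(H, E) = 2 + H*H = 2 + H²)
K(D, J) = D*J
K(-120, -50) - z(-133, -115) = -120*(-50) - (2 + (-133)²) = 6000 - (2 + 17689) = 6000 - 1*17691 = 6000 - 17691 = -11691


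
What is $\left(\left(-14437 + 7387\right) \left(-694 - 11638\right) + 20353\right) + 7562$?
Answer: $86968515$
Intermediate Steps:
$\left(\left(-14437 + 7387\right) \left(-694 - 11638\right) + 20353\right) + 7562 = \left(\left(-7050\right) \left(-12332\right) + 20353\right) + 7562 = \left(86940600 + 20353\right) + 7562 = 86960953 + 7562 = 86968515$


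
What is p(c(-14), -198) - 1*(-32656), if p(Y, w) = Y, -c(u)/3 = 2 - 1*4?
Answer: 32662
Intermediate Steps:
c(u) = 6 (c(u) = -3*(2 - 1*4) = -3*(2 - 4) = -3*(-2) = 6)
p(c(-14), -198) - 1*(-32656) = 6 - 1*(-32656) = 6 + 32656 = 32662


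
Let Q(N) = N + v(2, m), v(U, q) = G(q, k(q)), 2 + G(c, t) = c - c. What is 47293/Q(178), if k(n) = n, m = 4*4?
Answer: 47293/176 ≈ 268.71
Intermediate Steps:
m = 16
G(c, t) = -2 (G(c, t) = -2 + (c - c) = -2 + 0 = -2)
v(U, q) = -2
Q(N) = -2 + N (Q(N) = N - 2 = -2 + N)
47293/Q(178) = 47293/(-2 + 178) = 47293/176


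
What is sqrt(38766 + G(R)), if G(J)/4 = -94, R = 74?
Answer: sqrt(38390) ≈ 195.93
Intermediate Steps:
G(J) = -376 (G(J) = 4*(-94) = -376)
sqrt(38766 + G(R)) = sqrt(38766 - 376) = sqrt(38390)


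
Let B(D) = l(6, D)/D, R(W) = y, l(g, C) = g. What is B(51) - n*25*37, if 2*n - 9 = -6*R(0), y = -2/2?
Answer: -235871/34 ≈ -6937.4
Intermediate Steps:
y = -1 (y = -2*1/2 = -1)
R(W) = -1
B(D) = 6/D
n = 15/2 (n = 9/2 + (-6*(-1))/2 = 9/2 + (1/2)*6 = 9/2 + 3 = 15/2 ≈ 7.5000)
B(51) - n*25*37 = 6/51 - (15/2)*25*37 = 6*(1/51) - 375*37/2 = 2/17 - 1*13875/2 = 2/17 - 13875/2 = -235871/34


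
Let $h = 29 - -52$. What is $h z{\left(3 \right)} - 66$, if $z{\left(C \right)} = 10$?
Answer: $744$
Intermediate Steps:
$h = 81$ ($h = 29 + 52 = 81$)
$h z{\left(3 \right)} - 66 = 81 \cdot 10 - 66 = 810 - 66 = 744$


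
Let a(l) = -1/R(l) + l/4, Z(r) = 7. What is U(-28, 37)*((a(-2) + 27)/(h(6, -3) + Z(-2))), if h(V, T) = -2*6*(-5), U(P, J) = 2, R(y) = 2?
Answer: 52/67 ≈ 0.77612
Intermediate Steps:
h(V, T) = 60 (h(V, T) = -12*(-5) = 60)
a(l) = -1/2 + l/4
U(-28, 37)*((a(-2) + 27)/(h(6, -3) + Z(-2))) = 2*(((-1/2 + (1/4)*(-2)) + 27)/(60 + 7)) = 2*(((-1/2 - 1/2) + 27)/67) = 2*((-1 + 27)*(1/67)) = 2*(26*(1/67)) = 2*(26/67) = 52/67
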